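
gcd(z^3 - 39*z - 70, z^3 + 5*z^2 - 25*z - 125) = z + 5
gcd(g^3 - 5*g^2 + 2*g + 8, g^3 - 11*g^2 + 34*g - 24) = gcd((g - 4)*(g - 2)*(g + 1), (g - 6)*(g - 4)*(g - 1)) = g - 4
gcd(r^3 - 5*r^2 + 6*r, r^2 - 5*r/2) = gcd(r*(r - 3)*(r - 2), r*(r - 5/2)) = r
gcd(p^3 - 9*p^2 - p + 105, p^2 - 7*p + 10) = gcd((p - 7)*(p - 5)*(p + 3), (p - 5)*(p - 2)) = p - 5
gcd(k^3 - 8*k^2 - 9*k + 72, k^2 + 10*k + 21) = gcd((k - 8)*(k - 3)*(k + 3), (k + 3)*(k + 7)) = k + 3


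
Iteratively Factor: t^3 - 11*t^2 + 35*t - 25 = (t - 5)*(t^2 - 6*t + 5) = (t - 5)^2*(t - 1)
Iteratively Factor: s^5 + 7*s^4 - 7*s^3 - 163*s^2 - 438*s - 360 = (s + 3)*(s^4 + 4*s^3 - 19*s^2 - 106*s - 120) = (s + 3)*(s + 4)*(s^3 - 19*s - 30) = (s + 2)*(s + 3)*(s + 4)*(s^2 - 2*s - 15) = (s + 2)*(s + 3)^2*(s + 4)*(s - 5)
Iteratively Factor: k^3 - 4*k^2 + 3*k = (k)*(k^2 - 4*k + 3) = k*(k - 1)*(k - 3)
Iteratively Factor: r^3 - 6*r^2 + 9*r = (r - 3)*(r^2 - 3*r) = (r - 3)^2*(r)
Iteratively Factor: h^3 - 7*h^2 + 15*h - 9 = (h - 3)*(h^2 - 4*h + 3) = (h - 3)^2*(h - 1)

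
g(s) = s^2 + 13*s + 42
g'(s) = 2*s + 13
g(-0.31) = 38.07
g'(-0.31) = 12.38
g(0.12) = 43.57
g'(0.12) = 13.24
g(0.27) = 45.58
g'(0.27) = 13.54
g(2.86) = 87.36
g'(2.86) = 18.72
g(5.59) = 145.92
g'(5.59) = 24.18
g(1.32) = 60.90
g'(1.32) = 15.64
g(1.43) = 62.63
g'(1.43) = 15.86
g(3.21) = 94.03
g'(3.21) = 19.42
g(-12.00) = 30.00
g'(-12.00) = -11.00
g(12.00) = 342.00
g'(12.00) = 37.00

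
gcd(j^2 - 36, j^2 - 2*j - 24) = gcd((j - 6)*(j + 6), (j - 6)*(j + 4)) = j - 6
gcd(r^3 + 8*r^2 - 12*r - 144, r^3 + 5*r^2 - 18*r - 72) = r^2 + 2*r - 24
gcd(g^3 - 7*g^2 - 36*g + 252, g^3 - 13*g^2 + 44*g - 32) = 1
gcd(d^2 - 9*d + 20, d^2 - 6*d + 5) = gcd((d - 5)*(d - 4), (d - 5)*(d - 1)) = d - 5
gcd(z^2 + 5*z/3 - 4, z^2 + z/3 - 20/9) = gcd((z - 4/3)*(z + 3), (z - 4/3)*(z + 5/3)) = z - 4/3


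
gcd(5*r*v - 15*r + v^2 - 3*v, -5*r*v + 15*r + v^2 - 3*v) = v - 3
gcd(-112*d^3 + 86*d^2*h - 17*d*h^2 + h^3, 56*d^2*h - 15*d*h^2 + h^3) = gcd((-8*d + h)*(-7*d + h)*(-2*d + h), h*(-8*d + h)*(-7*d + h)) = 56*d^2 - 15*d*h + h^2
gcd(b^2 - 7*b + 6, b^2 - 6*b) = b - 6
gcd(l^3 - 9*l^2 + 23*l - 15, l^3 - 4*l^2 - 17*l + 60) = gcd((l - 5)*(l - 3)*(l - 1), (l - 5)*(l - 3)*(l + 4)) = l^2 - 8*l + 15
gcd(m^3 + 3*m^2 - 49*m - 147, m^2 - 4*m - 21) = m^2 - 4*m - 21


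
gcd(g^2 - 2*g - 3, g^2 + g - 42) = 1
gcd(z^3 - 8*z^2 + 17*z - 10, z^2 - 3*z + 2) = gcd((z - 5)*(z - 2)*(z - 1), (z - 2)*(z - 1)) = z^2 - 3*z + 2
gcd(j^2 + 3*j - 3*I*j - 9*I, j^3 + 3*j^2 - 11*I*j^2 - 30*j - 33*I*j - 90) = j + 3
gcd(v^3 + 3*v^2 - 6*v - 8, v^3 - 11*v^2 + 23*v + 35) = v + 1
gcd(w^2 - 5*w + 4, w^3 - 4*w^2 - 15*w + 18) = w - 1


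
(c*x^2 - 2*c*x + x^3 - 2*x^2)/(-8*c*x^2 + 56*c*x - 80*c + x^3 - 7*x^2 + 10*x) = x*(c + x)/(-8*c*x + 40*c + x^2 - 5*x)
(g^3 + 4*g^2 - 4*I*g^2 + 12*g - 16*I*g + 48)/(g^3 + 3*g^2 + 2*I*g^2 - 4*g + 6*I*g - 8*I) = (g - 6*I)/(g - 1)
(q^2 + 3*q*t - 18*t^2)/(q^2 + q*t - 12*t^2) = (q + 6*t)/(q + 4*t)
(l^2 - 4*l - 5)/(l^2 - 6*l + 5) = (l + 1)/(l - 1)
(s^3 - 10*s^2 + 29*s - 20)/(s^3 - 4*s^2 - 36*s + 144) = (s^2 - 6*s + 5)/(s^2 - 36)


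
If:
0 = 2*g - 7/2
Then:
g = 7/4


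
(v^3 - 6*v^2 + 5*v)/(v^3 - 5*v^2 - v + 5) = v/(v + 1)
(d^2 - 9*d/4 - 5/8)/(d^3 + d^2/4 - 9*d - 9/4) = (d - 5/2)/(d^2 - 9)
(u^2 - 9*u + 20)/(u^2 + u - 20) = (u - 5)/(u + 5)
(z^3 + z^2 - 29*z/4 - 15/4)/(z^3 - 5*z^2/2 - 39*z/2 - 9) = (z - 5/2)/(z - 6)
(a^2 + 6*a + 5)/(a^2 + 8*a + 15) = (a + 1)/(a + 3)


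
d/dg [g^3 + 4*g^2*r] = g*(3*g + 8*r)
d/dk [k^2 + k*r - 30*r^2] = 2*k + r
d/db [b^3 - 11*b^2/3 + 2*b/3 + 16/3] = 3*b^2 - 22*b/3 + 2/3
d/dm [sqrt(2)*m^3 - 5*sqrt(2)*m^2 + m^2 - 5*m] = 3*sqrt(2)*m^2 - 10*sqrt(2)*m + 2*m - 5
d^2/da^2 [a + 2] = 0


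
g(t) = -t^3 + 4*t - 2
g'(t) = 4 - 3*t^2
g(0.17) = -1.32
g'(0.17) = 3.91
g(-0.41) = -3.57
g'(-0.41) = 3.50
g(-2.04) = -1.67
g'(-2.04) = -8.48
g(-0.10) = -2.40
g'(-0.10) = 3.97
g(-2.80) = 8.75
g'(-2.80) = -19.52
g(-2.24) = 0.28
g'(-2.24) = -11.05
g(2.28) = -4.73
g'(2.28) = -11.60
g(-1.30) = -5.00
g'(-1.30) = -1.07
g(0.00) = -2.00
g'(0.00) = 4.00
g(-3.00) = 13.00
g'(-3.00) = -23.00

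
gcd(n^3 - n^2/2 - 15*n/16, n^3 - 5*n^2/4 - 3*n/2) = n^2 + 3*n/4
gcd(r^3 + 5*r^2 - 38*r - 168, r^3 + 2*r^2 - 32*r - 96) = r^2 - 2*r - 24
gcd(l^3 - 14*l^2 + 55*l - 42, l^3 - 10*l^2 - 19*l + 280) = l - 7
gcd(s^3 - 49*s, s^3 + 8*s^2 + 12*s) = s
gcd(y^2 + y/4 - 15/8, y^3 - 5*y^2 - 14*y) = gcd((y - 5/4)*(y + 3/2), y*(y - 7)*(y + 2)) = 1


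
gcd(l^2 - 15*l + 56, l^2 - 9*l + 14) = l - 7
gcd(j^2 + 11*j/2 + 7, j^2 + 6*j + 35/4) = j + 7/2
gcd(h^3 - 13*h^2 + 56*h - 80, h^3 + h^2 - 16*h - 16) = h - 4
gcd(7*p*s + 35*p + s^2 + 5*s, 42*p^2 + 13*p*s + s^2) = 7*p + s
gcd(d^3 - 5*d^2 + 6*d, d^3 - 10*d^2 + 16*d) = d^2 - 2*d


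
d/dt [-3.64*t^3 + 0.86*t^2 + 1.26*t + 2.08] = -10.92*t^2 + 1.72*t + 1.26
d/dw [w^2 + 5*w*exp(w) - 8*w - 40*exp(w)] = 5*w*exp(w) + 2*w - 35*exp(w) - 8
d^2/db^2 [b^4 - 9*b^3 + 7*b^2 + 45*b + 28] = 12*b^2 - 54*b + 14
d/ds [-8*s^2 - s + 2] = -16*s - 1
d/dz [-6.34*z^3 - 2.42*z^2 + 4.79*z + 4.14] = -19.02*z^2 - 4.84*z + 4.79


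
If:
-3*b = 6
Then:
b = -2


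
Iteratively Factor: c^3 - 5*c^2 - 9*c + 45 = (c - 5)*(c^2 - 9) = (c - 5)*(c + 3)*(c - 3)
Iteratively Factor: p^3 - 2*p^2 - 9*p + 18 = (p - 3)*(p^2 + p - 6) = (p - 3)*(p - 2)*(p + 3)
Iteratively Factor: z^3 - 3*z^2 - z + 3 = (z + 1)*(z^2 - 4*z + 3) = (z - 3)*(z + 1)*(z - 1)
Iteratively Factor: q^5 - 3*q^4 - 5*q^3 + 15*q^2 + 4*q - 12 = (q + 2)*(q^4 - 5*q^3 + 5*q^2 + 5*q - 6) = (q - 3)*(q + 2)*(q^3 - 2*q^2 - q + 2) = (q - 3)*(q - 1)*(q + 2)*(q^2 - q - 2) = (q - 3)*(q - 1)*(q + 1)*(q + 2)*(q - 2)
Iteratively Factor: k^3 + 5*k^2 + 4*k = (k + 4)*(k^2 + k) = (k + 1)*(k + 4)*(k)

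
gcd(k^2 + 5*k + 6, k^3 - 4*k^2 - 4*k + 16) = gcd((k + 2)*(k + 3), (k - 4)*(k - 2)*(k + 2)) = k + 2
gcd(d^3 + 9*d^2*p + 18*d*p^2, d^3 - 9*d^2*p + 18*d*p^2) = d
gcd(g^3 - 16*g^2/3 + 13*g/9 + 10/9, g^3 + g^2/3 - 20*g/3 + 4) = g - 2/3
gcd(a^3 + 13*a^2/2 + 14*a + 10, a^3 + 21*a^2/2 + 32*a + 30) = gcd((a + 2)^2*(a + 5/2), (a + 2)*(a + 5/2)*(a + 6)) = a^2 + 9*a/2 + 5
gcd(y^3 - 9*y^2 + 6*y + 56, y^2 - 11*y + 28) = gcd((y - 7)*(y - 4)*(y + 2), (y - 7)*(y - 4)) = y^2 - 11*y + 28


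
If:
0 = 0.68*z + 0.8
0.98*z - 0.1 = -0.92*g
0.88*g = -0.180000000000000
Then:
No Solution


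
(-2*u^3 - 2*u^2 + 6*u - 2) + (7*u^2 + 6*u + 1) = -2*u^3 + 5*u^2 + 12*u - 1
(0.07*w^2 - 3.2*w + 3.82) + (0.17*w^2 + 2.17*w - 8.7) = 0.24*w^2 - 1.03*w - 4.88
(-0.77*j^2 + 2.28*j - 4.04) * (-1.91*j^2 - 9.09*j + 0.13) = 1.4707*j^4 + 2.6445*j^3 - 13.1089*j^2 + 37.02*j - 0.5252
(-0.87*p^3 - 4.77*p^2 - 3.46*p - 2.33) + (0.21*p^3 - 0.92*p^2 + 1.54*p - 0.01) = -0.66*p^3 - 5.69*p^2 - 1.92*p - 2.34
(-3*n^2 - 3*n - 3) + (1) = -3*n^2 - 3*n - 2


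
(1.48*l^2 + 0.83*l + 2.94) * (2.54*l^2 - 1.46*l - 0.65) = 3.7592*l^4 - 0.0526*l^3 + 5.2938*l^2 - 4.8319*l - 1.911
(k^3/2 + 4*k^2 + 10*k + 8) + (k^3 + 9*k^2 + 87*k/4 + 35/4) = 3*k^3/2 + 13*k^2 + 127*k/4 + 67/4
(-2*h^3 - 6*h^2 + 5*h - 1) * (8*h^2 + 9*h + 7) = -16*h^5 - 66*h^4 - 28*h^3 - 5*h^2 + 26*h - 7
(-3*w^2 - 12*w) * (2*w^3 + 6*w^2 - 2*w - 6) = -6*w^5 - 42*w^4 - 66*w^3 + 42*w^2 + 72*w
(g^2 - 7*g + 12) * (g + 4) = g^3 - 3*g^2 - 16*g + 48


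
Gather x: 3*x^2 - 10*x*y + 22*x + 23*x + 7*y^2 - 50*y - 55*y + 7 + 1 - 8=3*x^2 + x*(45 - 10*y) + 7*y^2 - 105*y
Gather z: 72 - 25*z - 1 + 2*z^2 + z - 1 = 2*z^2 - 24*z + 70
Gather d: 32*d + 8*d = 40*d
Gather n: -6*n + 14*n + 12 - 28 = 8*n - 16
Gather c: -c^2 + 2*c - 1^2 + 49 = -c^2 + 2*c + 48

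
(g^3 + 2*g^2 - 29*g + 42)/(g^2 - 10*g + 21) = (g^2 + 5*g - 14)/(g - 7)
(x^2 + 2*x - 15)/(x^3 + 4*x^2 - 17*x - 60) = (x - 3)/(x^2 - x - 12)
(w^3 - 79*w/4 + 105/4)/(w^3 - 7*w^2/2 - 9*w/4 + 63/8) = 2*(w + 5)/(2*w + 3)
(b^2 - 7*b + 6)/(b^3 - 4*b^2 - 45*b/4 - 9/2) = 4*(b - 1)/(4*b^2 + 8*b + 3)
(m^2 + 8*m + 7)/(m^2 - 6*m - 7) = (m + 7)/(m - 7)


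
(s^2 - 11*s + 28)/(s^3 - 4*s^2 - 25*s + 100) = (s - 7)/(s^2 - 25)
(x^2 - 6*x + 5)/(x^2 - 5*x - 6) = (-x^2 + 6*x - 5)/(-x^2 + 5*x + 6)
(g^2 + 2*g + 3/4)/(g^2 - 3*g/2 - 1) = (g + 3/2)/(g - 2)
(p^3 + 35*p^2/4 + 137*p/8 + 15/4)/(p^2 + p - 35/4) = (8*p^3 + 70*p^2 + 137*p + 30)/(2*(4*p^2 + 4*p - 35))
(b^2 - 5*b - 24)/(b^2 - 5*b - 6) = (-b^2 + 5*b + 24)/(-b^2 + 5*b + 6)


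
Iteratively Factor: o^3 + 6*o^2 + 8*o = (o + 4)*(o^2 + 2*o) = o*(o + 4)*(o + 2)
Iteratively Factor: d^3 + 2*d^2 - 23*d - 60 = (d + 3)*(d^2 - d - 20) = (d + 3)*(d + 4)*(d - 5)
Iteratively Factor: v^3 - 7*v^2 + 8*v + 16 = (v - 4)*(v^2 - 3*v - 4) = (v - 4)*(v + 1)*(v - 4)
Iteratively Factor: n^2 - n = (n - 1)*(n)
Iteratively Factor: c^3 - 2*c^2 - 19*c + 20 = (c - 1)*(c^2 - c - 20) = (c - 1)*(c + 4)*(c - 5)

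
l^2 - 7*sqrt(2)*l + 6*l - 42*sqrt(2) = (l + 6)*(l - 7*sqrt(2))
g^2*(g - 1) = g^3 - g^2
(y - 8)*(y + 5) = y^2 - 3*y - 40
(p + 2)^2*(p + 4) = p^3 + 8*p^2 + 20*p + 16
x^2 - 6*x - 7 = (x - 7)*(x + 1)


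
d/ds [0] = 0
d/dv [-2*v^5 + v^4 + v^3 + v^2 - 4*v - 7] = -10*v^4 + 4*v^3 + 3*v^2 + 2*v - 4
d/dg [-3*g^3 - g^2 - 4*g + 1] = -9*g^2 - 2*g - 4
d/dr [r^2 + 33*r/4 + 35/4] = 2*r + 33/4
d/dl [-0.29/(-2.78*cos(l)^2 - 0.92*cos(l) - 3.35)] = (1.6124*cos(l) + 0.2668)*sin(l)/(2.78*cos(l)^2 + 0.92*cos(l) + 3.35)^2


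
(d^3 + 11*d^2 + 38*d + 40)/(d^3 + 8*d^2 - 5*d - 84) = (d^2 + 7*d + 10)/(d^2 + 4*d - 21)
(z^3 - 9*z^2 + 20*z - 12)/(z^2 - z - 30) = (z^2 - 3*z + 2)/(z + 5)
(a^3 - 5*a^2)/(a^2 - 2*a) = a*(a - 5)/(a - 2)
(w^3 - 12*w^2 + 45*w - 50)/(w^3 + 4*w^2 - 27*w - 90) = (w^2 - 7*w + 10)/(w^2 + 9*w + 18)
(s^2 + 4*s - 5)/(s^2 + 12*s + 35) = (s - 1)/(s + 7)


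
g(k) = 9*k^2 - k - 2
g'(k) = 18*k - 1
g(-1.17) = 11.49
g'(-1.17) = -22.06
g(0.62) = 0.84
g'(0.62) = 10.16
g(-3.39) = 104.82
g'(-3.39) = -62.02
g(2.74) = 62.83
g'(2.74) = 48.32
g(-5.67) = 293.01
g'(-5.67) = -103.06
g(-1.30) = 14.51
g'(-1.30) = -24.40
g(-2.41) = 52.68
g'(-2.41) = -44.38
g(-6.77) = 417.27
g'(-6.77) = -122.86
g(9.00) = 718.00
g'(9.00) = 161.00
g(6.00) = 316.00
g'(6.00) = 107.00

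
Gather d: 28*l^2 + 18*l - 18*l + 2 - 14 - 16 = 28*l^2 - 28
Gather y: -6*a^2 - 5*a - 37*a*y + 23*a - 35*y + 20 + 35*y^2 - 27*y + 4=-6*a^2 + 18*a + 35*y^2 + y*(-37*a - 62) + 24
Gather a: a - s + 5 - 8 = a - s - 3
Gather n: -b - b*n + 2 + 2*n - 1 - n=-b + n*(1 - b) + 1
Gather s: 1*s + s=2*s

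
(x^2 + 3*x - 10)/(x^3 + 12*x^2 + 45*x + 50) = (x - 2)/(x^2 + 7*x + 10)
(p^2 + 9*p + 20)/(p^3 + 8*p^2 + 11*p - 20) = 1/(p - 1)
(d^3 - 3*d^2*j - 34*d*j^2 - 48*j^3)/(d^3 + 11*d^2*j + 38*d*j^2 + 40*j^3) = (d^2 - 5*d*j - 24*j^2)/(d^2 + 9*d*j + 20*j^2)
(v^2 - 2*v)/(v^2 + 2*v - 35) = v*(v - 2)/(v^2 + 2*v - 35)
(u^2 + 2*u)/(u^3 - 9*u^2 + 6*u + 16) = u*(u + 2)/(u^3 - 9*u^2 + 6*u + 16)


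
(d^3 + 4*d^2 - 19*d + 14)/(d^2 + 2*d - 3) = (d^2 + 5*d - 14)/(d + 3)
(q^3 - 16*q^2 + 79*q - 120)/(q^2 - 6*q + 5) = (q^2 - 11*q + 24)/(q - 1)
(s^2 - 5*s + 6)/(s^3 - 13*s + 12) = (s - 2)/(s^2 + 3*s - 4)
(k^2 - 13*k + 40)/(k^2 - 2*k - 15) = (k - 8)/(k + 3)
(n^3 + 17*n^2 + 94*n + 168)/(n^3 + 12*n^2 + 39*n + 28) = (n + 6)/(n + 1)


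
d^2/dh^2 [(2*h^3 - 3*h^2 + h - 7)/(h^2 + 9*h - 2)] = 2*(194*h^3 - 147*h^2 - 159*h - 575)/(h^6 + 27*h^5 + 237*h^4 + 621*h^3 - 474*h^2 + 108*h - 8)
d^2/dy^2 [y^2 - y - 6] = 2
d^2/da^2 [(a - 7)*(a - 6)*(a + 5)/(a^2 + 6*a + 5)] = 112/(a^3 + 3*a^2 + 3*a + 1)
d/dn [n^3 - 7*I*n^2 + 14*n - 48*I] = 3*n^2 - 14*I*n + 14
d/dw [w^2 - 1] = 2*w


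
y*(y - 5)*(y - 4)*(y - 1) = y^4 - 10*y^3 + 29*y^2 - 20*y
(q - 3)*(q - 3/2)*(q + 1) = q^3 - 7*q^2/2 + 9/2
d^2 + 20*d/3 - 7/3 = (d - 1/3)*(d + 7)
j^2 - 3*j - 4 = (j - 4)*(j + 1)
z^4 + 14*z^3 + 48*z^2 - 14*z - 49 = (z - 1)*(z + 1)*(z + 7)^2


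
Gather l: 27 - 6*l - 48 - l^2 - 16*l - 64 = -l^2 - 22*l - 85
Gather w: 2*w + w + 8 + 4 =3*w + 12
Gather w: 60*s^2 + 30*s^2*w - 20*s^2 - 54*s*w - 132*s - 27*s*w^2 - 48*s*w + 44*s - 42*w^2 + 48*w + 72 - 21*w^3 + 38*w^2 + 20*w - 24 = 40*s^2 - 88*s - 21*w^3 + w^2*(-27*s - 4) + w*(30*s^2 - 102*s + 68) + 48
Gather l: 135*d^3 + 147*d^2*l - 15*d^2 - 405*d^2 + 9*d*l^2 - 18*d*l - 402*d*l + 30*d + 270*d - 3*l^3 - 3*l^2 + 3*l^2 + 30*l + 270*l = 135*d^3 - 420*d^2 + 9*d*l^2 + 300*d - 3*l^3 + l*(147*d^2 - 420*d + 300)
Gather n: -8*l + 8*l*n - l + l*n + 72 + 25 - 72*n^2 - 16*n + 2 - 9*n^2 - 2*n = -9*l - 81*n^2 + n*(9*l - 18) + 99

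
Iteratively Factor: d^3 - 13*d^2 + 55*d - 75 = (d - 5)*(d^2 - 8*d + 15) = (d - 5)*(d - 3)*(d - 5)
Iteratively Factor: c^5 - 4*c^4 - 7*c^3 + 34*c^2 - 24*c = (c)*(c^4 - 4*c^3 - 7*c^2 + 34*c - 24) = c*(c - 2)*(c^3 - 2*c^2 - 11*c + 12) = c*(c - 4)*(c - 2)*(c^2 + 2*c - 3) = c*(c - 4)*(c - 2)*(c + 3)*(c - 1)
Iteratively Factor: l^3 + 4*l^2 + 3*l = (l + 3)*(l^2 + l) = (l + 1)*(l + 3)*(l)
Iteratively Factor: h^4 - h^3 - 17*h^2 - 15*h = (h + 3)*(h^3 - 4*h^2 - 5*h) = h*(h + 3)*(h^2 - 4*h - 5) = h*(h - 5)*(h + 3)*(h + 1)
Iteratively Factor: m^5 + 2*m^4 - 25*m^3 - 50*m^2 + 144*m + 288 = (m + 2)*(m^4 - 25*m^2 + 144) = (m + 2)*(m + 3)*(m^3 - 3*m^2 - 16*m + 48) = (m + 2)*(m + 3)*(m + 4)*(m^2 - 7*m + 12) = (m - 3)*(m + 2)*(m + 3)*(m + 4)*(m - 4)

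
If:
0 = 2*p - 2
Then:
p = 1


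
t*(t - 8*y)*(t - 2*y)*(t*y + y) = t^4*y - 10*t^3*y^2 + t^3*y + 16*t^2*y^3 - 10*t^2*y^2 + 16*t*y^3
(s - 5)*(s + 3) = s^2 - 2*s - 15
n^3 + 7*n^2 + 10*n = n*(n + 2)*(n + 5)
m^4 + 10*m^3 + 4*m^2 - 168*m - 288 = (m - 4)*(m + 2)*(m + 6)^2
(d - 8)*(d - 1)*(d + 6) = d^3 - 3*d^2 - 46*d + 48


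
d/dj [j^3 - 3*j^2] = 3*j*(j - 2)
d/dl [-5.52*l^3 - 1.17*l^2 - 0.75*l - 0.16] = -16.56*l^2 - 2.34*l - 0.75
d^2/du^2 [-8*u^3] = -48*u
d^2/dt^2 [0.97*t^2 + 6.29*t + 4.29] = 1.94000000000000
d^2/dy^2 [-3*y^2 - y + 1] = -6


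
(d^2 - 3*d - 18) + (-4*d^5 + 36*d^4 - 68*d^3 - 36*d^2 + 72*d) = -4*d^5 + 36*d^4 - 68*d^3 - 35*d^2 + 69*d - 18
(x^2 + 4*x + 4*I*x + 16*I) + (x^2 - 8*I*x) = 2*x^2 + 4*x - 4*I*x + 16*I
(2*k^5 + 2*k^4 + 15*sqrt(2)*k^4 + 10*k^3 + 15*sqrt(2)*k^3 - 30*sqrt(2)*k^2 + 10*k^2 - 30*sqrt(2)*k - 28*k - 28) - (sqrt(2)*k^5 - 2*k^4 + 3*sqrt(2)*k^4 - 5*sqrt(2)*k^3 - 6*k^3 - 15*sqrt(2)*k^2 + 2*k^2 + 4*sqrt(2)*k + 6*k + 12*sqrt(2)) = -sqrt(2)*k^5 + 2*k^5 + 4*k^4 + 12*sqrt(2)*k^4 + 16*k^3 + 20*sqrt(2)*k^3 - 15*sqrt(2)*k^2 + 8*k^2 - 34*sqrt(2)*k - 34*k - 28 - 12*sqrt(2)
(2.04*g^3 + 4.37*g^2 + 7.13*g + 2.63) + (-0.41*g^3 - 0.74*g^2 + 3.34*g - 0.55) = 1.63*g^3 + 3.63*g^2 + 10.47*g + 2.08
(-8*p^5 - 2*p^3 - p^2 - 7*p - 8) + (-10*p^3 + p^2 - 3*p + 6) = -8*p^5 - 12*p^3 - 10*p - 2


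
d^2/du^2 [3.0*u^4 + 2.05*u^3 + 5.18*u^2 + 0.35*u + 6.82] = 36.0*u^2 + 12.3*u + 10.36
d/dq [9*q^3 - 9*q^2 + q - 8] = 27*q^2 - 18*q + 1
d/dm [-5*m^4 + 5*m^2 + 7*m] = -20*m^3 + 10*m + 7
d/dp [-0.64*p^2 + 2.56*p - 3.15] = 2.56 - 1.28*p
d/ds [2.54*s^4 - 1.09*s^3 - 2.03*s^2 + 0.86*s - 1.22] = 10.16*s^3 - 3.27*s^2 - 4.06*s + 0.86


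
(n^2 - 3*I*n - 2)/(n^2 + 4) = (n - I)/(n + 2*I)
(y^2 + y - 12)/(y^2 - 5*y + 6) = (y + 4)/(y - 2)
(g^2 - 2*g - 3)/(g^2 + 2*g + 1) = (g - 3)/(g + 1)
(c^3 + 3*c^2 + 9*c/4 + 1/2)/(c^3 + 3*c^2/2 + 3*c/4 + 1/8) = 2*(c + 2)/(2*c + 1)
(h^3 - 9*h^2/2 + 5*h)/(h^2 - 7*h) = (h^2 - 9*h/2 + 5)/(h - 7)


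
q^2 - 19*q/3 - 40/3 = (q - 8)*(q + 5/3)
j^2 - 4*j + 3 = (j - 3)*(j - 1)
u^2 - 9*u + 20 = (u - 5)*(u - 4)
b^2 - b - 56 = (b - 8)*(b + 7)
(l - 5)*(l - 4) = l^2 - 9*l + 20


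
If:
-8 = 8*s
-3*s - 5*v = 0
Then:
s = -1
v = 3/5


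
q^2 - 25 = (q - 5)*(q + 5)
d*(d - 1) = d^2 - d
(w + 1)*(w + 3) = w^2 + 4*w + 3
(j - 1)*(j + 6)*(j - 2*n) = j^3 - 2*j^2*n + 5*j^2 - 10*j*n - 6*j + 12*n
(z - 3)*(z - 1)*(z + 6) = z^3 + 2*z^2 - 21*z + 18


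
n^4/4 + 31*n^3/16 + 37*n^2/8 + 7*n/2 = n*(n/4 + 1)*(n + 7/4)*(n + 2)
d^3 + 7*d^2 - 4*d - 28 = (d - 2)*(d + 2)*(d + 7)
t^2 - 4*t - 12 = (t - 6)*(t + 2)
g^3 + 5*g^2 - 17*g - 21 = (g - 3)*(g + 1)*(g + 7)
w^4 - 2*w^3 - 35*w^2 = w^2*(w - 7)*(w + 5)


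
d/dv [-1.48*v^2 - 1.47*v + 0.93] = -2.96*v - 1.47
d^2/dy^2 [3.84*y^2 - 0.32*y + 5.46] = 7.68000000000000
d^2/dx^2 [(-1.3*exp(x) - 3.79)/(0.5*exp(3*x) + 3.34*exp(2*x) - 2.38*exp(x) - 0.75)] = (-1.3*exp(6*x) - 15.0405*exp(5*x) - 90.31258*exp(4*x) - 176.770156*exp(3*x) + 58.052154*exp(2*x) - 57.123376*exp(x) + 6.0339)*exp(x)/(0.125*exp(9*x) + 2.505*exp(8*x) + 14.9484*exp(7*x) + 12.849604*exp(6*x) - 78.669384*exp(5*x) + 37.012188*exp(4*x) + 23.133878*exp(3*x) - 7.10865*exp(2*x) - 4.01625*exp(x) - 0.421875)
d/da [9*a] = 9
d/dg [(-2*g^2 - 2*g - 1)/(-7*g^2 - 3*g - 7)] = (-8*g^2 + 14*g + 11)/(49*g^4 + 42*g^3 + 107*g^2 + 42*g + 49)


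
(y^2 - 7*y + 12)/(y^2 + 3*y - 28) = (y - 3)/(y + 7)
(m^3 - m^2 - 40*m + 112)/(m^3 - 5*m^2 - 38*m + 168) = (m^2 + 3*m - 28)/(m^2 - m - 42)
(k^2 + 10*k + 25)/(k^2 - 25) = (k + 5)/(k - 5)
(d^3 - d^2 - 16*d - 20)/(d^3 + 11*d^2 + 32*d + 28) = (d - 5)/(d + 7)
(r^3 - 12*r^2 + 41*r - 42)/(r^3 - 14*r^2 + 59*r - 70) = (r - 3)/(r - 5)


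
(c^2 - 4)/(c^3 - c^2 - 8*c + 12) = (c + 2)/(c^2 + c - 6)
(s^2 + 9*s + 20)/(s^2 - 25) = (s + 4)/(s - 5)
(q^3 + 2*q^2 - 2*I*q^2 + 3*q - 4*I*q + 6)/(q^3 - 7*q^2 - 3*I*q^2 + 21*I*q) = (q^2 + q*(2 + I) + 2*I)/(q*(q - 7))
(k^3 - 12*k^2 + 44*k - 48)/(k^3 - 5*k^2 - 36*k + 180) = (k^2 - 6*k + 8)/(k^2 + k - 30)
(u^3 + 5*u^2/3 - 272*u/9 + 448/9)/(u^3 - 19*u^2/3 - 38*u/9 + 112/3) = (3*u^2 + 13*u - 56)/(3*u^2 - 11*u - 42)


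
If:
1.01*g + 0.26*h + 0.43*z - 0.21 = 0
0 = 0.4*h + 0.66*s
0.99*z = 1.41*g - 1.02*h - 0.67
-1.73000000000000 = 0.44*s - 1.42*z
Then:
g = 0.07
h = -2.13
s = 1.29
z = 1.62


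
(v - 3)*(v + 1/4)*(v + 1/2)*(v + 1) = v^4 - 5*v^3/4 - 35*v^2/8 - 5*v/2 - 3/8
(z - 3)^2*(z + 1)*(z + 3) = z^4 - 2*z^3 - 12*z^2 + 18*z + 27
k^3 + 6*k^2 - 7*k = k*(k - 1)*(k + 7)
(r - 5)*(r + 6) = r^2 + r - 30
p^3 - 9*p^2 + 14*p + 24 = (p - 6)*(p - 4)*(p + 1)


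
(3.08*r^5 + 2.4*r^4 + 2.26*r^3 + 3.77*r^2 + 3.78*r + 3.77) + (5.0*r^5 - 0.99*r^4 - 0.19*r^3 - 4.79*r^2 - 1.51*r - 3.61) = 8.08*r^5 + 1.41*r^4 + 2.07*r^3 - 1.02*r^2 + 2.27*r + 0.16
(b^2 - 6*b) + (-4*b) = b^2 - 10*b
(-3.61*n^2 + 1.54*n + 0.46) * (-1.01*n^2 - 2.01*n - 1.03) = 3.6461*n^4 + 5.7007*n^3 + 0.158300000000001*n^2 - 2.5108*n - 0.4738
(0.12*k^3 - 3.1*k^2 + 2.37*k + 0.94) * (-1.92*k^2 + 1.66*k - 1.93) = -0.2304*k^5 + 6.1512*k^4 - 9.928*k^3 + 8.1124*k^2 - 3.0137*k - 1.8142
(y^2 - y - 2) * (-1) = -y^2 + y + 2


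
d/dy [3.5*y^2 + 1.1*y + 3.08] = 7.0*y + 1.1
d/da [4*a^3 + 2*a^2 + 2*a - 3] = 12*a^2 + 4*a + 2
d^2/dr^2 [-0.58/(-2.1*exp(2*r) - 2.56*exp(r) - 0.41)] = (0.58*(4.2*exp(r) + 2.56)*(8.4*exp(r) + 5.12)*exp(r) - (4.872*exp(r) + 1.4848)*(2.1*exp(2*r) + 2.56*exp(r) + 0.41))*exp(r)/(2.1*exp(2*r) + 2.56*exp(r) + 0.41)^3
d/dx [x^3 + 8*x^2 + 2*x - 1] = 3*x^2 + 16*x + 2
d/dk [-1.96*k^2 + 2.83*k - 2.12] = 2.83 - 3.92*k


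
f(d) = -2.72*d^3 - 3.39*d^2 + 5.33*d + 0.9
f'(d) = -8.16*d^2 - 6.78*d + 5.33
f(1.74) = -14.42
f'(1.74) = -31.17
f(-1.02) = -5.18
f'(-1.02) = 3.76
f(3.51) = -139.78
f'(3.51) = -119.00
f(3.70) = -163.56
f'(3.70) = -131.47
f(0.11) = 1.44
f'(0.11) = 4.49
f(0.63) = 2.23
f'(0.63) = -2.18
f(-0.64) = -3.19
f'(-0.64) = 6.33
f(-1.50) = -5.54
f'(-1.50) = -2.86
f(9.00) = -2208.60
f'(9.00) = -716.65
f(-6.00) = 434.40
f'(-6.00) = -247.75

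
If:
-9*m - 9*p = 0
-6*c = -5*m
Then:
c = -5*p/6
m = -p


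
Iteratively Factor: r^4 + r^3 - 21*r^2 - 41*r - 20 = (r + 1)*(r^3 - 21*r - 20) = (r + 1)^2*(r^2 - r - 20) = (r + 1)^2*(r + 4)*(r - 5)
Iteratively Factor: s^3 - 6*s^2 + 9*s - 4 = (s - 1)*(s^2 - 5*s + 4) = (s - 4)*(s - 1)*(s - 1)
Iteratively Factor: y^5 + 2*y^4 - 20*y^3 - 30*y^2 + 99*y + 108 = (y - 3)*(y^4 + 5*y^3 - 5*y^2 - 45*y - 36) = (y - 3)*(y + 3)*(y^3 + 2*y^2 - 11*y - 12) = (y - 3)^2*(y + 3)*(y^2 + 5*y + 4) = (y - 3)^2*(y + 3)*(y + 4)*(y + 1)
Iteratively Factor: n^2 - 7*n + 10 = (n - 2)*(n - 5)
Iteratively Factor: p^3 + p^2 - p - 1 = (p + 1)*(p^2 - 1) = (p + 1)^2*(p - 1)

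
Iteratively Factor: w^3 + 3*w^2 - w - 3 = (w - 1)*(w^2 + 4*w + 3) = (w - 1)*(w + 3)*(w + 1)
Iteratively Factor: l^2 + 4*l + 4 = (l + 2)*(l + 2)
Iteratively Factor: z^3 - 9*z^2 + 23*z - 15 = (z - 1)*(z^2 - 8*z + 15) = (z - 3)*(z - 1)*(z - 5)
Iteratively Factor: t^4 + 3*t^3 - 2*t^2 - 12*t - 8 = (t + 2)*(t^3 + t^2 - 4*t - 4) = (t + 1)*(t + 2)*(t^2 - 4) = (t + 1)*(t + 2)^2*(t - 2)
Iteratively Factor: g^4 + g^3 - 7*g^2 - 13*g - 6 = (g - 3)*(g^3 + 4*g^2 + 5*g + 2) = (g - 3)*(g + 1)*(g^2 + 3*g + 2) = (g - 3)*(g + 1)*(g + 2)*(g + 1)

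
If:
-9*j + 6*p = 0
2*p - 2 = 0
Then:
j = 2/3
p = 1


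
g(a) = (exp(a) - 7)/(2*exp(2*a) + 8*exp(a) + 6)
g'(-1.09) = 0.30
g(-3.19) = -1.10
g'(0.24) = 0.32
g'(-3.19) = 0.06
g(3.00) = 0.01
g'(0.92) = 0.20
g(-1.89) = -0.94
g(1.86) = -0.00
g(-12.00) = -1.17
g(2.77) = 0.01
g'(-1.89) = 0.19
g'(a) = (exp(a) - 7)*(-4*exp(2*a) - 8*exp(a))/(2*exp(2*a) + 8*exp(a) + 6)^2 + exp(a)/(2*exp(2*a) + 8*exp(a) + 6)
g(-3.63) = -1.12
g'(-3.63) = 0.04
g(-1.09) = -0.75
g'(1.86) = 0.05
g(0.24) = -0.30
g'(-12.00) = 0.00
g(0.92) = -0.12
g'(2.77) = -0.00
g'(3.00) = 0.00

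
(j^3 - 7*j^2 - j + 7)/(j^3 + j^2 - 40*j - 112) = (j^2 - 1)/(j^2 + 8*j + 16)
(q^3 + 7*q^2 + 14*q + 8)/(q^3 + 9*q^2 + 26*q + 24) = (q + 1)/(q + 3)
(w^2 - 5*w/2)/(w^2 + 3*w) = (w - 5/2)/(w + 3)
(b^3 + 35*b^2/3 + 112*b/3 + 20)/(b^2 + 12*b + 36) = (3*b^2 + 17*b + 10)/(3*(b + 6))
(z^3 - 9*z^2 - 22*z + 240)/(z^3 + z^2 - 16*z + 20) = (z^2 - 14*z + 48)/(z^2 - 4*z + 4)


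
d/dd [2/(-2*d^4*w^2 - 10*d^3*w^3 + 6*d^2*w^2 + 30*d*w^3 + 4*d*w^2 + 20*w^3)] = (4*d^3 + 15*d^2*w - 6*d - 15*w - 2)/(w^2*(-d^4 - 5*d^3*w + 3*d^2 + 15*d*w + 2*d + 10*w)^2)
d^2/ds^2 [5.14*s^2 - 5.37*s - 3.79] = 10.2800000000000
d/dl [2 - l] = -1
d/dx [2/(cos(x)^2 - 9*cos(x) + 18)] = 2*(2*cos(x) - 9)*sin(x)/(cos(x)^2 - 9*cos(x) + 18)^2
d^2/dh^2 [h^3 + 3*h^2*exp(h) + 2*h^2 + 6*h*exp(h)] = 3*h^2*exp(h) + 18*h*exp(h) + 6*h + 18*exp(h) + 4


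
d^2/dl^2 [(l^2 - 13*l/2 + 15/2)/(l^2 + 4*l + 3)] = 3*(-7*l^3 + 9*l^2 + 99*l + 123)/(l^6 + 12*l^5 + 57*l^4 + 136*l^3 + 171*l^2 + 108*l + 27)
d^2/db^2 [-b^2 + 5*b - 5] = -2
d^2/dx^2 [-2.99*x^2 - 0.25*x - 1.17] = -5.98000000000000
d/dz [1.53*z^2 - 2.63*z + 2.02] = 3.06*z - 2.63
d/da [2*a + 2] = 2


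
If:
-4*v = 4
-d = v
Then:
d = 1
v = -1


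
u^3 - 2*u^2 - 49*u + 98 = (u - 7)*(u - 2)*(u + 7)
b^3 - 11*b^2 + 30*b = b*(b - 6)*(b - 5)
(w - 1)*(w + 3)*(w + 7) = w^3 + 9*w^2 + 11*w - 21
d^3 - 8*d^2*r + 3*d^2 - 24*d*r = d*(d + 3)*(d - 8*r)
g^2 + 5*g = g*(g + 5)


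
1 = 1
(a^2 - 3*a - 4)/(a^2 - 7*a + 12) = (a + 1)/(a - 3)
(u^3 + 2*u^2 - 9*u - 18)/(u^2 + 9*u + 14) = (u^2 - 9)/(u + 7)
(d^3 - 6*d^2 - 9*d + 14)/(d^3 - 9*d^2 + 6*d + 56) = (d - 1)/(d - 4)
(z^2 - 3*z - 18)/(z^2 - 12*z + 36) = (z + 3)/(z - 6)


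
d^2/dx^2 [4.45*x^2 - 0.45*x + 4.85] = 8.90000000000000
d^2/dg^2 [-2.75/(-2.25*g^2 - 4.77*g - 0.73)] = (-27.84375*g^2 - 59.02875*g + 2.75*(4.5*g + 4.77)*(9.0*g + 9.54) - 9.03375)/(2.25*g^2 + 4.77*g + 0.73)^3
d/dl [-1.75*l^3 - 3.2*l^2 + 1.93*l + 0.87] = -5.25*l^2 - 6.4*l + 1.93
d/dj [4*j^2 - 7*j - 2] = 8*j - 7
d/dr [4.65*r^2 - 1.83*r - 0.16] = 9.3*r - 1.83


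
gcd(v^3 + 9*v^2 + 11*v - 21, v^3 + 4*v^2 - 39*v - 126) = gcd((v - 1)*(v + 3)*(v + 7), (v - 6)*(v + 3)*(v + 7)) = v^2 + 10*v + 21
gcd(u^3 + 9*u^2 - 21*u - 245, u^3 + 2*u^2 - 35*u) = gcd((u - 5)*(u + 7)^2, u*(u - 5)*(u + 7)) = u^2 + 2*u - 35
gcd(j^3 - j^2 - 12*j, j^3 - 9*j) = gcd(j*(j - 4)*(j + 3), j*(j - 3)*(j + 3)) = j^2 + 3*j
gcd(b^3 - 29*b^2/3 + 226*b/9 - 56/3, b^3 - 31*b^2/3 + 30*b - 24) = b^2 - 22*b/3 + 8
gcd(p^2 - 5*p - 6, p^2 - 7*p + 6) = p - 6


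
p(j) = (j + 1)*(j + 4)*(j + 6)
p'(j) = (j + 1)*(j + 4) + (j + 1)*(j + 6) + (j + 4)*(j + 6) = 3*j^2 + 22*j + 34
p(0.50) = 43.88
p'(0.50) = 45.75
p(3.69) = 349.48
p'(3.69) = 156.03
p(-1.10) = -1.42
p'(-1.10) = 13.43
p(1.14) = 78.54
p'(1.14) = 62.98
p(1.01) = 70.59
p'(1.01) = 59.28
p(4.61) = 512.49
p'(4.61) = 199.18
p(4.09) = 415.49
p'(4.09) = 174.16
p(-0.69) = 5.45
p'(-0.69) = 20.25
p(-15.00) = -1386.00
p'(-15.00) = 379.00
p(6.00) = 840.00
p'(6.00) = 274.00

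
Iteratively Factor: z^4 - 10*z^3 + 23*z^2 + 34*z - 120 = (z - 4)*(z^3 - 6*z^2 - z + 30) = (z - 5)*(z - 4)*(z^2 - z - 6) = (z - 5)*(z - 4)*(z + 2)*(z - 3)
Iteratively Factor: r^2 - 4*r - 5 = (r + 1)*(r - 5)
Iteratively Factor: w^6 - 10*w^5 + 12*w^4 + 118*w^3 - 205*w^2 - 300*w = (w - 5)*(w^5 - 5*w^4 - 13*w^3 + 53*w^2 + 60*w) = (w - 5)*(w + 1)*(w^4 - 6*w^3 - 7*w^2 + 60*w) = w*(w - 5)*(w + 1)*(w^3 - 6*w^2 - 7*w + 60) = w*(w - 5)*(w + 1)*(w + 3)*(w^2 - 9*w + 20) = w*(w - 5)^2*(w + 1)*(w + 3)*(w - 4)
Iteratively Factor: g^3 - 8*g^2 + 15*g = (g - 3)*(g^2 - 5*g) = g*(g - 3)*(g - 5)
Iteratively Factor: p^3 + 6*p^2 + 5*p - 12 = (p + 4)*(p^2 + 2*p - 3) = (p - 1)*(p + 4)*(p + 3)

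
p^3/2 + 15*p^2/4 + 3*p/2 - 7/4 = (p/2 + 1/2)*(p - 1/2)*(p + 7)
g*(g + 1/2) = g^2 + g/2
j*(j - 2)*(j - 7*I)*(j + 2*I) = j^4 - 2*j^3 - 5*I*j^3 + 14*j^2 + 10*I*j^2 - 28*j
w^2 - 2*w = w*(w - 2)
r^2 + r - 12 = (r - 3)*(r + 4)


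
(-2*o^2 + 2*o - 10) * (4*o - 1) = -8*o^3 + 10*o^2 - 42*o + 10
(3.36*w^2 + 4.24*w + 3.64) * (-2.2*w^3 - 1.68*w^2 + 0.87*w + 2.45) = -7.392*w^5 - 14.9728*w^4 - 12.208*w^3 + 5.8056*w^2 + 13.5548*w + 8.918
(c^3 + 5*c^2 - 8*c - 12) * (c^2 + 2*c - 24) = c^5 + 7*c^4 - 22*c^3 - 148*c^2 + 168*c + 288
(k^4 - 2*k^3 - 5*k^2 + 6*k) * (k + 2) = k^5 - 9*k^3 - 4*k^2 + 12*k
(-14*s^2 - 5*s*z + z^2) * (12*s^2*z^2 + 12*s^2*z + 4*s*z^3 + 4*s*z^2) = -168*s^4*z^2 - 168*s^4*z - 116*s^3*z^3 - 116*s^3*z^2 - 8*s^2*z^4 - 8*s^2*z^3 + 4*s*z^5 + 4*s*z^4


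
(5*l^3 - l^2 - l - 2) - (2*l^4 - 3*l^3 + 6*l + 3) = -2*l^4 + 8*l^3 - l^2 - 7*l - 5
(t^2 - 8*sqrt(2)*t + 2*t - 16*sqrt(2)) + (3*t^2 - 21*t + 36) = 4*t^2 - 19*t - 8*sqrt(2)*t - 16*sqrt(2) + 36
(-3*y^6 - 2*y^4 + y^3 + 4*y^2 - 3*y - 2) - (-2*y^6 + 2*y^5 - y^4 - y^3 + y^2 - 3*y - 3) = -y^6 - 2*y^5 - y^4 + 2*y^3 + 3*y^2 + 1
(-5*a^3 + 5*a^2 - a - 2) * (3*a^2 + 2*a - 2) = -15*a^5 + 5*a^4 + 17*a^3 - 18*a^2 - 2*a + 4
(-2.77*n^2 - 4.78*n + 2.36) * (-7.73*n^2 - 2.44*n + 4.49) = 21.4121*n^4 + 43.7082*n^3 - 19.0169*n^2 - 27.2206*n + 10.5964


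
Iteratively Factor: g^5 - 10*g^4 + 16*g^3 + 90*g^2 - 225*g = (g)*(g^4 - 10*g^3 + 16*g^2 + 90*g - 225) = g*(g - 3)*(g^3 - 7*g^2 - 5*g + 75) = g*(g - 5)*(g - 3)*(g^2 - 2*g - 15) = g*(g - 5)*(g - 3)*(g + 3)*(g - 5)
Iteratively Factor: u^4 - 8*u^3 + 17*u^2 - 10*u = (u - 1)*(u^3 - 7*u^2 + 10*u) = (u - 2)*(u - 1)*(u^2 - 5*u) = (u - 5)*(u - 2)*(u - 1)*(u)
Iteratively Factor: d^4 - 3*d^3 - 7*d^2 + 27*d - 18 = (d + 3)*(d^3 - 6*d^2 + 11*d - 6) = (d - 1)*(d + 3)*(d^2 - 5*d + 6) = (d - 2)*(d - 1)*(d + 3)*(d - 3)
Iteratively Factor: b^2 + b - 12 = (b - 3)*(b + 4)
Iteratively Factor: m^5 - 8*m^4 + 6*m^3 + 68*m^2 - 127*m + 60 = (m - 1)*(m^4 - 7*m^3 - m^2 + 67*m - 60) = (m - 1)^2*(m^3 - 6*m^2 - 7*m + 60) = (m - 4)*(m - 1)^2*(m^2 - 2*m - 15) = (m - 5)*(m - 4)*(m - 1)^2*(m + 3)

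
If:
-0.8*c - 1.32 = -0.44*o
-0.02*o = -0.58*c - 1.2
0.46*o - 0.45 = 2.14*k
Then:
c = -2.10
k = -0.38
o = -0.81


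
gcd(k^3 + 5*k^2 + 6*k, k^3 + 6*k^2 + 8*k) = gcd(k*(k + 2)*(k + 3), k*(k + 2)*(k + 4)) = k^2 + 2*k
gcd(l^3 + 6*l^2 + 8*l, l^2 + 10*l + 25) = 1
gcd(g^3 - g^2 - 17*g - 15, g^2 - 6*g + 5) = g - 5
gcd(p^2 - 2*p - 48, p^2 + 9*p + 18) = p + 6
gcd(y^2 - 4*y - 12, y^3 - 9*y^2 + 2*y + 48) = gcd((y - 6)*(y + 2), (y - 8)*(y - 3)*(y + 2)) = y + 2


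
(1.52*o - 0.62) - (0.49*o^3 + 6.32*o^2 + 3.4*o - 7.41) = -0.49*o^3 - 6.32*o^2 - 1.88*o + 6.79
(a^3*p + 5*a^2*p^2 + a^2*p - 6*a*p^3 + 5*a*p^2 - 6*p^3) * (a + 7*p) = a^4*p + 12*a^3*p^2 + a^3*p + 29*a^2*p^3 + 12*a^2*p^2 - 42*a*p^4 + 29*a*p^3 - 42*p^4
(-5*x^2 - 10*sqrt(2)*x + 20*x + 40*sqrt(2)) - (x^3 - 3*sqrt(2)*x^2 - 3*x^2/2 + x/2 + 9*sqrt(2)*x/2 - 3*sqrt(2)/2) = -x^3 - 7*x^2/2 + 3*sqrt(2)*x^2 - 29*sqrt(2)*x/2 + 39*x/2 + 83*sqrt(2)/2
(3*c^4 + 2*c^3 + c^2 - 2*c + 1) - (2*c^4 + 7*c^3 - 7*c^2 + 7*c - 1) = c^4 - 5*c^3 + 8*c^2 - 9*c + 2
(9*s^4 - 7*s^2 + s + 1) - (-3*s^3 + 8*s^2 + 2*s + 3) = 9*s^4 + 3*s^3 - 15*s^2 - s - 2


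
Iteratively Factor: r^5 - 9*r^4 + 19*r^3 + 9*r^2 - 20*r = (r - 1)*(r^4 - 8*r^3 + 11*r^2 + 20*r) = r*(r - 1)*(r^3 - 8*r^2 + 11*r + 20) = r*(r - 1)*(r + 1)*(r^2 - 9*r + 20) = r*(r - 4)*(r - 1)*(r + 1)*(r - 5)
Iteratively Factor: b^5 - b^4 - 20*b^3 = (b)*(b^4 - b^3 - 20*b^2) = b^2*(b^3 - b^2 - 20*b) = b^2*(b - 5)*(b^2 + 4*b) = b^2*(b - 5)*(b + 4)*(b)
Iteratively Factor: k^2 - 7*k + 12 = (k - 3)*(k - 4)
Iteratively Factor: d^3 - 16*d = (d + 4)*(d^2 - 4*d) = d*(d + 4)*(d - 4)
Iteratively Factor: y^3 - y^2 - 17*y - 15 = (y + 1)*(y^2 - 2*y - 15) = (y - 5)*(y + 1)*(y + 3)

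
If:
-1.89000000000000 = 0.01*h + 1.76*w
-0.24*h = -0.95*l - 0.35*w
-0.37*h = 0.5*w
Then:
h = 1.46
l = 0.77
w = -1.08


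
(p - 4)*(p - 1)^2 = p^3 - 6*p^2 + 9*p - 4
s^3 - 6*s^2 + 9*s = s*(s - 3)^2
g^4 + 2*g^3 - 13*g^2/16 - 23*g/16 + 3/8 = (g - 3/4)*(g - 1/4)*(g + 1)*(g + 2)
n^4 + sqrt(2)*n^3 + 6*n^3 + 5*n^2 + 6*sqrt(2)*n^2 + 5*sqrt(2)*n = n*(n + 1)*(n + 5)*(n + sqrt(2))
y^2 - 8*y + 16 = (y - 4)^2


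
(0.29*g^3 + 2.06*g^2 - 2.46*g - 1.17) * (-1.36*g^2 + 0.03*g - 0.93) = -0.3944*g^5 - 2.7929*g^4 + 3.1377*g^3 - 0.3984*g^2 + 2.2527*g + 1.0881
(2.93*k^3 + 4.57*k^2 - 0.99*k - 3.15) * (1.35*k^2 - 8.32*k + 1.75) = 3.9555*k^5 - 18.2081*k^4 - 34.2314*k^3 + 11.9818*k^2 + 24.4755*k - 5.5125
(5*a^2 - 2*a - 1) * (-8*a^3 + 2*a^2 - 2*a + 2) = -40*a^5 + 26*a^4 - 6*a^3 + 12*a^2 - 2*a - 2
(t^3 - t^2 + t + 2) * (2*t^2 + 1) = 2*t^5 - 2*t^4 + 3*t^3 + 3*t^2 + t + 2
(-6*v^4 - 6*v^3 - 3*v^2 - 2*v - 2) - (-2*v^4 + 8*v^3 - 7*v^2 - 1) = -4*v^4 - 14*v^3 + 4*v^2 - 2*v - 1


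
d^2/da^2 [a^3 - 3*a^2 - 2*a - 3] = 6*a - 6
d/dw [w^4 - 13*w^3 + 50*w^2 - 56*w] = 4*w^3 - 39*w^2 + 100*w - 56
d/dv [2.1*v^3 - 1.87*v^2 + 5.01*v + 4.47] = 6.3*v^2 - 3.74*v + 5.01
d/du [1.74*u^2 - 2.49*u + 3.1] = 3.48*u - 2.49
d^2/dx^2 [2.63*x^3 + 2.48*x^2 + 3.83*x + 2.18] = 15.78*x + 4.96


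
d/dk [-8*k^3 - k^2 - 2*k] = -24*k^2 - 2*k - 2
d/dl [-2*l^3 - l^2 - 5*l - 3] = -6*l^2 - 2*l - 5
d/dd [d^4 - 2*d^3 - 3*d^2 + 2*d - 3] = 4*d^3 - 6*d^2 - 6*d + 2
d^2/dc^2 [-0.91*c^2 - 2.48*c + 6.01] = -1.82000000000000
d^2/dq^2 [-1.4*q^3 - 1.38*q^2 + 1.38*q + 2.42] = -8.4*q - 2.76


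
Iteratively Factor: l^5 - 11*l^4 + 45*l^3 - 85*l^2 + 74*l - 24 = (l - 4)*(l^4 - 7*l^3 + 17*l^2 - 17*l + 6) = (l - 4)*(l - 2)*(l^3 - 5*l^2 + 7*l - 3) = (l - 4)*(l - 2)*(l - 1)*(l^2 - 4*l + 3) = (l - 4)*(l - 2)*(l - 1)^2*(l - 3)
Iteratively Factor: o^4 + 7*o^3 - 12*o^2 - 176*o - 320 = (o + 4)*(o^3 + 3*o^2 - 24*o - 80) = (o + 4)^2*(o^2 - o - 20) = (o + 4)^3*(o - 5)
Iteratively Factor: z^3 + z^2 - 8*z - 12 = (z - 3)*(z^2 + 4*z + 4) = (z - 3)*(z + 2)*(z + 2)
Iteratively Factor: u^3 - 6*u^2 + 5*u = (u - 5)*(u^2 - u) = (u - 5)*(u - 1)*(u)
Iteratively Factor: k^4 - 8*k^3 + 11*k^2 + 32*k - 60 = (k - 3)*(k^3 - 5*k^2 - 4*k + 20) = (k - 5)*(k - 3)*(k^2 - 4) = (k - 5)*(k - 3)*(k + 2)*(k - 2)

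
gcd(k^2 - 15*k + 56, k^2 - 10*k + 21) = k - 7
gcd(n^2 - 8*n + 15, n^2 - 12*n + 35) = n - 5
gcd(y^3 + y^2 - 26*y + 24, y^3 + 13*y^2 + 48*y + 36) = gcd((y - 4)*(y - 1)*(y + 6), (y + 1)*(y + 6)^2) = y + 6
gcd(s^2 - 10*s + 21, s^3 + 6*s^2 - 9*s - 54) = s - 3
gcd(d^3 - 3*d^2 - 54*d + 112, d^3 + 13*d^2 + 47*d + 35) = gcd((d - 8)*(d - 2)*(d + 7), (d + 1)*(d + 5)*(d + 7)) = d + 7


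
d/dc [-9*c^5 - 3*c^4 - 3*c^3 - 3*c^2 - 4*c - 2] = -45*c^4 - 12*c^3 - 9*c^2 - 6*c - 4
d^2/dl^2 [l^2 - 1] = 2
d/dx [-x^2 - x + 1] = -2*x - 1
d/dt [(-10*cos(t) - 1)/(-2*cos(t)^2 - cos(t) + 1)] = (-20*sin(t)^2 + 4*cos(t) + 31)*sin(t)/(cos(t) + cos(2*t))^2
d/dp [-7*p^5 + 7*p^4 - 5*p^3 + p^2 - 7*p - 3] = -35*p^4 + 28*p^3 - 15*p^2 + 2*p - 7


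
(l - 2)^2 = l^2 - 4*l + 4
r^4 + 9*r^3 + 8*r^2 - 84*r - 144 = (r - 3)*(r + 2)*(r + 4)*(r + 6)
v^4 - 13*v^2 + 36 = (v - 3)*(v - 2)*(v + 2)*(v + 3)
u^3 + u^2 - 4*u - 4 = (u - 2)*(u + 1)*(u + 2)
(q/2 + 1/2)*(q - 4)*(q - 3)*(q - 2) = q^4/2 - 4*q^3 + 17*q^2/2 + q - 12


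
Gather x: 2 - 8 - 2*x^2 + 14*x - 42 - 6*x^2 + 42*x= -8*x^2 + 56*x - 48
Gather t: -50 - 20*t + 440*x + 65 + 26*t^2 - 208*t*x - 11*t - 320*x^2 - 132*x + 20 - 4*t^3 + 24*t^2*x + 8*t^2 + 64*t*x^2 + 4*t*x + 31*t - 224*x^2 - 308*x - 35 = -4*t^3 + t^2*(24*x + 34) + t*(64*x^2 - 204*x) - 544*x^2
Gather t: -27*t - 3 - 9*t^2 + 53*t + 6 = -9*t^2 + 26*t + 3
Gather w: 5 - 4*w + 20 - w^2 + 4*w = 25 - w^2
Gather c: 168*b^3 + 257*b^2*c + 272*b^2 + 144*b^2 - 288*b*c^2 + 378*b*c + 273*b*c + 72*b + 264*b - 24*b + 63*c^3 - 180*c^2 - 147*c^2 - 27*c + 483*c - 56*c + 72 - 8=168*b^3 + 416*b^2 + 312*b + 63*c^3 + c^2*(-288*b - 327) + c*(257*b^2 + 651*b + 400) + 64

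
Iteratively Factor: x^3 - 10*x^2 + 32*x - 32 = (x - 4)*(x^2 - 6*x + 8) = (x - 4)*(x - 2)*(x - 4)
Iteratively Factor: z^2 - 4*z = (z)*(z - 4)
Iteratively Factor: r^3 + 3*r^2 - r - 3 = (r - 1)*(r^2 + 4*r + 3) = (r - 1)*(r + 3)*(r + 1)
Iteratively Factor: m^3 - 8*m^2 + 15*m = (m)*(m^2 - 8*m + 15) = m*(m - 3)*(m - 5)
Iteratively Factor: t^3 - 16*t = (t + 4)*(t^2 - 4*t) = (t - 4)*(t + 4)*(t)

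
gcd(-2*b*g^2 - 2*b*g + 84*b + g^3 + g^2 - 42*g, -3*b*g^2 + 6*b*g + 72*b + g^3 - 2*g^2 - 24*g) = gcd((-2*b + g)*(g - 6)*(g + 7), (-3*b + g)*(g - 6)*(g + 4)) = g - 6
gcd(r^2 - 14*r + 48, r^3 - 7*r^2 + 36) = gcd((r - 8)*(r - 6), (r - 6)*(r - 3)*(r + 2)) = r - 6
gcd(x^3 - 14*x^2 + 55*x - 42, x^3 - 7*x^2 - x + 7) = x^2 - 8*x + 7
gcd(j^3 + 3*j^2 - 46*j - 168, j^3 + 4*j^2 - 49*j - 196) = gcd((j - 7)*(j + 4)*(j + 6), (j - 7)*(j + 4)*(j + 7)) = j^2 - 3*j - 28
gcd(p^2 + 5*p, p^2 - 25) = p + 5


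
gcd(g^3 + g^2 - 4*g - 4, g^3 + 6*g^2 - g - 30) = g - 2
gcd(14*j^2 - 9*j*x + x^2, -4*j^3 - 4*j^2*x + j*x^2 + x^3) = -2*j + x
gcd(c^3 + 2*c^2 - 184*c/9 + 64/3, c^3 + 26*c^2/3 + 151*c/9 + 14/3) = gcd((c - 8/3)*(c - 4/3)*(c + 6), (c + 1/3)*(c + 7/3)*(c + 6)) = c + 6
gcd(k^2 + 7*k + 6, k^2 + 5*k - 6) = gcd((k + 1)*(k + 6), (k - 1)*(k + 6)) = k + 6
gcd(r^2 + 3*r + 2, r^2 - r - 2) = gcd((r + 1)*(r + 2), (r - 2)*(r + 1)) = r + 1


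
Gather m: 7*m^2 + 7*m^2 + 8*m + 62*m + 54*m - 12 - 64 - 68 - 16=14*m^2 + 124*m - 160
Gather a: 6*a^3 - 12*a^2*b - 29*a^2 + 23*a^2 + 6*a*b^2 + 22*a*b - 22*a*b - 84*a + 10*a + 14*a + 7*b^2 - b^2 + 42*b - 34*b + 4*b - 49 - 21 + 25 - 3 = 6*a^3 + a^2*(-12*b - 6) + a*(6*b^2 - 60) + 6*b^2 + 12*b - 48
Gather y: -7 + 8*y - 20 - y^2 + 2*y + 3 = -y^2 + 10*y - 24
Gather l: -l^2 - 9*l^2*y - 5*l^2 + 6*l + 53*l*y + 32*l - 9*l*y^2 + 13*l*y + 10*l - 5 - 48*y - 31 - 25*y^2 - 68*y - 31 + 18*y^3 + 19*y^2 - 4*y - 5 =l^2*(-9*y - 6) + l*(-9*y^2 + 66*y + 48) + 18*y^3 - 6*y^2 - 120*y - 72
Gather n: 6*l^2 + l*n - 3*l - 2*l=6*l^2 + l*n - 5*l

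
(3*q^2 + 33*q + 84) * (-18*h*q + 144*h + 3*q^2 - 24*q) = -54*h*q^3 - 162*h*q^2 + 3240*h*q + 12096*h + 9*q^4 + 27*q^3 - 540*q^2 - 2016*q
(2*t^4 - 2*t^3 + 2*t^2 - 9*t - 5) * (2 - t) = -2*t^5 + 6*t^4 - 6*t^3 + 13*t^2 - 13*t - 10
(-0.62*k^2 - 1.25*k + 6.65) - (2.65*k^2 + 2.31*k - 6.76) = -3.27*k^2 - 3.56*k + 13.41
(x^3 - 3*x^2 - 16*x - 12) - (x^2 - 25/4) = x^3 - 4*x^2 - 16*x - 23/4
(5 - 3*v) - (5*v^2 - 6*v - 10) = -5*v^2 + 3*v + 15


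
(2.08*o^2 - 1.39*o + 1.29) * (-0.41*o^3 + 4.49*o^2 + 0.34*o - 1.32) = -0.8528*o^5 + 9.9091*o^4 - 6.0628*o^3 + 2.5739*o^2 + 2.2734*o - 1.7028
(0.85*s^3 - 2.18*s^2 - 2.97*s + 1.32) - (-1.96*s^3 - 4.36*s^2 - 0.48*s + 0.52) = 2.81*s^3 + 2.18*s^2 - 2.49*s + 0.8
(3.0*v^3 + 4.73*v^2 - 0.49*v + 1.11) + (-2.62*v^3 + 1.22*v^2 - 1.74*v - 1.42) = 0.38*v^3 + 5.95*v^2 - 2.23*v - 0.31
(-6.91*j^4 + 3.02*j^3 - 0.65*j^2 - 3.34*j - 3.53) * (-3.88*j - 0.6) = 26.8108*j^5 - 7.5716*j^4 + 0.71*j^3 + 13.3492*j^2 + 15.7004*j + 2.118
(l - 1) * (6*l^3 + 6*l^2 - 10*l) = 6*l^4 - 16*l^2 + 10*l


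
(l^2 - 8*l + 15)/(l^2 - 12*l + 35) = (l - 3)/(l - 7)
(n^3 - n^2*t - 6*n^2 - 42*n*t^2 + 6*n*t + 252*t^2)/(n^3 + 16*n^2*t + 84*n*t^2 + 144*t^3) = (n^2 - 7*n*t - 6*n + 42*t)/(n^2 + 10*n*t + 24*t^2)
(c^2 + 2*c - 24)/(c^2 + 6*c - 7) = (c^2 + 2*c - 24)/(c^2 + 6*c - 7)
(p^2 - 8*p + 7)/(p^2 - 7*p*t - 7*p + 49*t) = (p - 1)/(p - 7*t)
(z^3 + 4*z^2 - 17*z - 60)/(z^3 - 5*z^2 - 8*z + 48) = (z + 5)/(z - 4)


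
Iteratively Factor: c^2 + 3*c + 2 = (c + 1)*(c + 2)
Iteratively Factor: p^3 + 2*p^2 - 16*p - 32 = (p + 4)*(p^2 - 2*p - 8) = (p - 4)*(p + 4)*(p + 2)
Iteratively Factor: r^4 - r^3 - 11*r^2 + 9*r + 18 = (r - 3)*(r^3 + 2*r^2 - 5*r - 6) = (r - 3)*(r - 2)*(r^2 + 4*r + 3) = (r - 3)*(r - 2)*(r + 1)*(r + 3)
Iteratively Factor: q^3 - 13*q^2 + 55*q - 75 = (q - 5)*(q^2 - 8*q + 15) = (q - 5)*(q - 3)*(q - 5)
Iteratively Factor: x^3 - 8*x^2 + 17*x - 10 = (x - 2)*(x^2 - 6*x + 5) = (x - 5)*(x - 2)*(x - 1)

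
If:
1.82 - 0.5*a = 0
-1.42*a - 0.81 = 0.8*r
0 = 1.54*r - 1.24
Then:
No Solution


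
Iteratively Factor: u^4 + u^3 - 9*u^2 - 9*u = (u + 1)*(u^3 - 9*u) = u*(u + 1)*(u^2 - 9) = u*(u - 3)*(u + 1)*(u + 3)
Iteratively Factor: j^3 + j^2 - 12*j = (j + 4)*(j^2 - 3*j) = j*(j + 4)*(j - 3)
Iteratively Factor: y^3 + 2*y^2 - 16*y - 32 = (y + 2)*(y^2 - 16) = (y + 2)*(y + 4)*(y - 4)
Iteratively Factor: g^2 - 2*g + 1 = (g - 1)*(g - 1)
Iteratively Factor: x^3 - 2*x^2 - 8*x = (x - 4)*(x^2 + 2*x) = x*(x - 4)*(x + 2)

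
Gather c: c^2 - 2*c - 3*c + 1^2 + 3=c^2 - 5*c + 4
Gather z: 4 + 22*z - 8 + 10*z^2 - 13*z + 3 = 10*z^2 + 9*z - 1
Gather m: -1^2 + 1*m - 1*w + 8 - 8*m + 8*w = -7*m + 7*w + 7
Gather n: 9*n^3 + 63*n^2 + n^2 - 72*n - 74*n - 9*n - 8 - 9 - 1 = 9*n^3 + 64*n^2 - 155*n - 18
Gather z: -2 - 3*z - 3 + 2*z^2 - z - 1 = 2*z^2 - 4*z - 6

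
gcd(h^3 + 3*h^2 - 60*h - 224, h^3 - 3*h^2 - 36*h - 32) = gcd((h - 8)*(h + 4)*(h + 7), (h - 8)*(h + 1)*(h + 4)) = h^2 - 4*h - 32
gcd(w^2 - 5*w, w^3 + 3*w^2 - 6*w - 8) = 1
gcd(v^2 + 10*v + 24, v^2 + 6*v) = v + 6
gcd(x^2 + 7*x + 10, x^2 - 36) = 1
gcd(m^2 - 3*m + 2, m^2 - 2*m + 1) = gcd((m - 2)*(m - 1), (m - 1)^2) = m - 1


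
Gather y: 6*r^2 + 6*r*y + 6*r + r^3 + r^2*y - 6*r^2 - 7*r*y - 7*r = r^3 - r + y*(r^2 - r)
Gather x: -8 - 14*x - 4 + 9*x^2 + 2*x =9*x^2 - 12*x - 12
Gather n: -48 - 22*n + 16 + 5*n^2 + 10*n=5*n^2 - 12*n - 32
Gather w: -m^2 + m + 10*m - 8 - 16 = -m^2 + 11*m - 24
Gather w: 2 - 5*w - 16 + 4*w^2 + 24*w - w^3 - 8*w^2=-w^3 - 4*w^2 + 19*w - 14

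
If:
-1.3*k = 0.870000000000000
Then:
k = -0.67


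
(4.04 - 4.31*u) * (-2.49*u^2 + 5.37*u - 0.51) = 10.7319*u^3 - 33.2043*u^2 + 23.8929*u - 2.0604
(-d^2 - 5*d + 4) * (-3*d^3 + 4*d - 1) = 3*d^5 + 15*d^4 - 16*d^3 - 19*d^2 + 21*d - 4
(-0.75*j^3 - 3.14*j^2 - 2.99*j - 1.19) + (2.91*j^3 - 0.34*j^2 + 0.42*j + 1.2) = 2.16*j^3 - 3.48*j^2 - 2.57*j + 0.01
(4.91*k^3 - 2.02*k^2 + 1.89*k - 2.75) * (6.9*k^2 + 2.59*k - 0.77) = 33.879*k^5 - 1.2211*k^4 + 4.0285*k^3 - 12.5245*k^2 - 8.5778*k + 2.1175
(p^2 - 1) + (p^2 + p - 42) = 2*p^2 + p - 43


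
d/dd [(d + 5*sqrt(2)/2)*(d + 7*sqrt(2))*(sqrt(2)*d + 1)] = 3*sqrt(2)*d^2 + 40*d + 89*sqrt(2)/2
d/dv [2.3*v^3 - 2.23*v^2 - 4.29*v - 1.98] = 6.9*v^2 - 4.46*v - 4.29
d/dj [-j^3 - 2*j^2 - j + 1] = -3*j^2 - 4*j - 1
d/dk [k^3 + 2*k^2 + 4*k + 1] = 3*k^2 + 4*k + 4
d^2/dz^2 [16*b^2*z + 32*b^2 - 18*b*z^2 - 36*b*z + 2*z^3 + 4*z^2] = -36*b + 12*z + 8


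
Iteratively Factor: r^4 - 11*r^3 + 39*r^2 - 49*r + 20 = (r - 1)*(r^3 - 10*r^2 + 29*r - 20) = (r - 1)^2*(r^2 - 9*r + 20) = (r - 4)*(r - 1)^2*(r - 5)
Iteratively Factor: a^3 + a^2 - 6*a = (a + 3)*(a^2 - 2*a) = a*(a + 3)*(a - 2)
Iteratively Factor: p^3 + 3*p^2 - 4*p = (p + 4)*(p^2 - p) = p*(p + 4)*(p - 1)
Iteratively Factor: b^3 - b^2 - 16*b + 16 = (b - 1)*(b^2 - 16) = (b - 4)*(b - 1)*(b + 4)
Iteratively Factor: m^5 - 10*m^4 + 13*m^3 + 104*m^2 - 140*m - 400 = (m + 2)*(m^4 - 12*m^3 + 37*m^2 + 30*m - 200) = (m - 5)*(m + 2)*(m^3 - 7*m^2 + 2*m + 40) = (m - 5)^2*(m + 2)*(m^2 - 2*m - 8) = (m - 5)^2*(m + 2)^2*(m - 4)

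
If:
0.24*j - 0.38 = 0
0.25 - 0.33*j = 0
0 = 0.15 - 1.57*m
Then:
No Solution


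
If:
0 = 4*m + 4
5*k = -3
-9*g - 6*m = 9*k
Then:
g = 19/15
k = -3/5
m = -1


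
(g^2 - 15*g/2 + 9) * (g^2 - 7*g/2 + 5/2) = g^4 - 11*g^3 + 151*g^2/4 - 201*g/4 + 45/2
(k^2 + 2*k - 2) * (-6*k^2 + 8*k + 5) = -6*k^4 - 4*k^3 + 33*k^2 - 6*k - 10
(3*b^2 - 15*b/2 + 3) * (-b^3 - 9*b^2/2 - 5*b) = -3*b^5 - 6*b^4 + 63*b^3/4 + 24*b^2 - 15*b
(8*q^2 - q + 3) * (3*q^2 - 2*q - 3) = 24*q^4 - 19*q^3 - 13*q^2 - 3*q - 9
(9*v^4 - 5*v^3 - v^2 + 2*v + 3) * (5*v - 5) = 45*v^5 - 70*v^4 + 20*v^3 + 15*v^2 + 5*v - 15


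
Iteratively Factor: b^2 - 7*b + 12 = (b - 4)*(b - 3)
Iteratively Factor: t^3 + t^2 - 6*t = (t - 2)*(t^2 + 3*t) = t*(t - 2)*(t + 3)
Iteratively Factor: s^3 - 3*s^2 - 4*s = (s - 4)*(s^2 + s) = (s - 4)*(s + 1)*(s)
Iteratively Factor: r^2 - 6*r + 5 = (r - 5)*(r - 1)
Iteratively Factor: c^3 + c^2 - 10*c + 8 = (c - 1)*(c^2 + 2*c - 8) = (c - 1)*(c + 4)*(c - 2)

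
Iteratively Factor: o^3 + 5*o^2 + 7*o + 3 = (o + 1)*(o^2 + 4*o + 3) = (o + 1)*(o + 3)*(o + 1)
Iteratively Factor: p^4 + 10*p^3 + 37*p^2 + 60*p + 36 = (p + 2)*(p^3 + 8*p^2 + 21*p + 18) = (p + 2)*(p + 3)*(p^2 + 5*p + 6) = (p + 2)^2*(p + 3)*(p + 3)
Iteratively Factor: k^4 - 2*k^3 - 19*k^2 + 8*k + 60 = (k - 2)*(k^3 - 19*k - 30) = (k - 2)*(k + 2)*(k^2 - 2*k - 15) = (k - 5)*(k - 2)*(k + 2)*(k + 3)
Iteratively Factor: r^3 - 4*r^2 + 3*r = (r - 1)*(r^2 - 3*r) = r*(r - 1)*(r - 3)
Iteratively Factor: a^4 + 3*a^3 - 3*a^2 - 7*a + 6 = (a - 1)*(a^3 + 4*a^2 + a - 6) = (a - 1)*(a + 3)*(a^2 + a - 2) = (a - 1)*(a + 2)*(a + 3)*(a - 1)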